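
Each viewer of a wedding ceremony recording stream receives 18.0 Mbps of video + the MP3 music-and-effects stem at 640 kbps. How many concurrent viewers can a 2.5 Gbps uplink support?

Audio: 640 kbps = 0.640 Mbps.
Per-viewer media rate: 18.640 Mbps.
2.5 Gbps = 2,500 Mbps; 2,500 / 18.640 = 134.12 → 134 viewers.

134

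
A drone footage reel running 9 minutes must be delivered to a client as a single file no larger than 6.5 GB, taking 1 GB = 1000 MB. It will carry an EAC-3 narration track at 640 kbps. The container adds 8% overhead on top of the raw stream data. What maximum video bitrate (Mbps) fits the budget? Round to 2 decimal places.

Budget: 6.5 GB = 52000.0 Mb.
Stream payload after overhead: 52000.0 / 1.08 = 48148.1 Mb.
9 min = 540 s
Total bitrate budget: 48148.1 Mb / 540 s = 89.163 Mbps.
Audio: 640 kbps = 0.640 Mbps.
Video: 89.163 − 0.640 = 88.523 Mbps.

88.52 Mbps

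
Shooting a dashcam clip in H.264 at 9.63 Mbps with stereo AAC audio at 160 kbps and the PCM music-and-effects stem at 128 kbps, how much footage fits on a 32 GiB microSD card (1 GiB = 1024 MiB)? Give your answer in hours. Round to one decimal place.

7.7 hours

Audio total: 160 + 128 = 288 kbps = 0.288 Mbps.
Total bitrate: 9.63 + 0.288 = 9.918 Mbps.
Capacity: 32 GiB = 274,878 Mb.
Recording time: 274,878 / 9.918 = 27,715 s ≈ 7.70 hours.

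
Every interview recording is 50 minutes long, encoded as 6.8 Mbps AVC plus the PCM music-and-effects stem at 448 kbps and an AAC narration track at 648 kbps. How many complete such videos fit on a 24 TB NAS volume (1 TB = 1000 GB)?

8105

50 min = 3000 s
Audio total: 448 + 648 = 1096 kbps = 1.096 Mbps.
Total bitrate: 7.896 Mbps.
Per item: 7.896 Mbps × 3000 s = 23,688 Mb = 2,961 MB.
Capacity: 24 TB = 192,000,000 Mb; 8105.37 items → 8105 complete.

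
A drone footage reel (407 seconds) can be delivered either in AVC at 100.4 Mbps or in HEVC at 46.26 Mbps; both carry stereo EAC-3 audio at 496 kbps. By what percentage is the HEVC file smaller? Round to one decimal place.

53.7%

Audio: 496 kbps = 0.496 Mbps.
AVC: 100.896 Mbps × 407 s = 41064.7 Mb = 5.133 GB.
HEVC: 46.756 Mbps × 407 s = 19029.7 Mb = 2.379 GB.
Reduction: (1 − 2.379/5.133) × 100 = 53.66%.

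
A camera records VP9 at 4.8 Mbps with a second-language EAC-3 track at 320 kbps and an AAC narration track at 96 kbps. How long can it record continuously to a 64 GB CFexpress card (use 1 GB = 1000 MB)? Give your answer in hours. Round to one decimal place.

27.3 hours

Audio total: 320 + 96 = 416 kbps = 0.416 Mbps.
Total bitrate: 4.8 + 0.416 = 5.216 Mbps.
Capacity: 64 GB = 512,000 Mb.
Recording time: 512,000 / 5.216 = 98,160 s ≈ 27.3 hours.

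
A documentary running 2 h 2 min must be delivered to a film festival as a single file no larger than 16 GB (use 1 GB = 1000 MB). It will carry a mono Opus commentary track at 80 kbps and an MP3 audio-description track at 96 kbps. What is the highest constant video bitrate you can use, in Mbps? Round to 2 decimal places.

Budget: 16 GB = 128000.0 Mb.
2 h 2 min = 122 min = 7320 s
Total bitrate budget: 128000.0 Mb / 7320 s = 17.486 Mbps.
Audio total: 80 + 96 = 176 kbps = 0.176 Mbps.
Video: 17.486 − 0.176 = 17.310 Mbps.

17.31 Mbps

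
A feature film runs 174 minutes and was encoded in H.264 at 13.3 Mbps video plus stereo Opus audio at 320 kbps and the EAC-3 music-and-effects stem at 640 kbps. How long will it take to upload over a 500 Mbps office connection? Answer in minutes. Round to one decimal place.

5.0 minutes

174 min = 10440 s
Audio total: 320 + 640 = 960 kbps = 0.960 Mbps.
Total bitrate: 14.260 Mbps.
File: 14.260 Mbps × 10440 s = 148874.4 Mb.
At 500 Mbps: 148874.4 / 500 = 297.7 s ≈ 4.96 minutes.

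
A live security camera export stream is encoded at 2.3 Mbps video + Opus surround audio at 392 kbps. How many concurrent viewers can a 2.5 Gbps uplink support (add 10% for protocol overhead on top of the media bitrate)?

844

Audio: 392 kbps = 0.392 Mbps.
Per-viewer media rate: 2.692 Mbps.
On the wire with 10% overhead: 2.961 Mbps.
2.5 Gbps = 2,500 Mbps; 2,500 / 2.961 = 844.25 → 844 viewers.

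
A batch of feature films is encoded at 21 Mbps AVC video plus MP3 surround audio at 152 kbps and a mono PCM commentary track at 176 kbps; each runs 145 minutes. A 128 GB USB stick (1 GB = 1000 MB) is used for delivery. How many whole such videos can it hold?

145 min = 8700 s
Audio total: 152 + 176 = 328 kbps = 0.328 Mbps.
Total bitrate: 21.328 Mbps.
Per item: 21.328 Mbps × 8700 s = 185,554 Mb = 23,194 MB.
Capacity: 128 GB = 1,024,000 Mb; 5.52 items → 5 complete.

5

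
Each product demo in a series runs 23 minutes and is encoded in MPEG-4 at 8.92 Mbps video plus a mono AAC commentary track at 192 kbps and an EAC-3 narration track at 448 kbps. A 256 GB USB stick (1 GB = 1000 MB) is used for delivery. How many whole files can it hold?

155

23 min = 1380 s
Audio total: 192 + 448 = 640 kbps = 0.640 Mbps.
Total bitrate: 9.560 Mbps.
Per item: 9.560 Mbps × 1380 s = 13,193 Mb = 1,649 MB.
Capacity: 256 GB = 2,048,000 Mb; 155.24 items → 155 complete.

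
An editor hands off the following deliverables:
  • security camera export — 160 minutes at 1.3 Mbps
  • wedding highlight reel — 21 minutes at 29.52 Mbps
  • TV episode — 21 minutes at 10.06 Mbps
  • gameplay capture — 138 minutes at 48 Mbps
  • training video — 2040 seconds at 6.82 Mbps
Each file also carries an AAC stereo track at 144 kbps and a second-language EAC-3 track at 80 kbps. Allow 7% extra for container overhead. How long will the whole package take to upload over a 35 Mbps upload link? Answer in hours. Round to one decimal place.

Audio total: 144 + 80 = 224 kbps = 0.224 Mbps.
security camera export: 1.524 Mbps × 9600 s × 1.07 = 15654.5 Mb
wedding highlight reel: 29.744 Mbps × 1260 s × 1.07 = 40100.9 Mb
TV episode: 10.284 Mbps × 1260 s × 1.07 = 13864.9 Mb
gameplay capture: 48.224 Mbps × 8280 s × 1.07 = 427245.4 Mb
training video: 7.044 Mbps × 2040 s × 1.07 = 15375.6 Mb
Total: 512241.3 Mb = 64030.2 MB.
At 35 Mbps: 512241.3 / 35 = 14635 s ≈ 4.07 hours.

4.1 hours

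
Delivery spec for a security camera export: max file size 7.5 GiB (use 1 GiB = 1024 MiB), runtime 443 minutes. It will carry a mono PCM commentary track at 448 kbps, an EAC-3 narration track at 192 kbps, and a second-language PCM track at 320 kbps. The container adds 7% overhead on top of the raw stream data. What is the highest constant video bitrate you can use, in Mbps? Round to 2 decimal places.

1.31 Mbps

Budget: 7.5 GiB = 64424.5 Mb.
Stream payload after overhead: 64424.5 / 1.07 = 60209.8 Mb.
443 min = 26580 s
Total bitrate budget: 60209.8 Mb / 26580 s = 2.265 Mbps.
Audio total: 448 + 192 + 320 = 960 kbps = 0.960 Mbps.
Video: 2.265 − 0.960 = 1.305 Mbps.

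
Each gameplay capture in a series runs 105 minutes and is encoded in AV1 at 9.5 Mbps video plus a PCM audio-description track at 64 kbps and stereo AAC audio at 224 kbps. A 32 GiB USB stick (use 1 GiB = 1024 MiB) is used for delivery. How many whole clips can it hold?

4

105 min = 6300 s
Audio total: 64 + 224 = 288 kbps = 0.288 Mbps.
Total bitrate: 9.788 Mbps.
Per item: 9.788 Mbps × 6300 s = 61,664 Mb = 7,708 MB.
Capacity: 32 GiB = 274,878 Mb; 4.46 items → 4 complete.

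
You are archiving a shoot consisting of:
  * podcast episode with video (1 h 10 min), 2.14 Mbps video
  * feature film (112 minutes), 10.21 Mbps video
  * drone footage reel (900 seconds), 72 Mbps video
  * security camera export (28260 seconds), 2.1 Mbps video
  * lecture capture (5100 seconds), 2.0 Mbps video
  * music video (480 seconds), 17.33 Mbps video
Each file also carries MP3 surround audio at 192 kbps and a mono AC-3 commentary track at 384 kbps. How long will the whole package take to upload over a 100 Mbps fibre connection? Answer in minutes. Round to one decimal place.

Audio total: 192 + 384 = 576 kbps = 0.576 Mbps.
podcast episode with video: 2.716 Mbps × 4200 s = 11407.2 Mb
feature film: 10.786 Mbps × 6720 s = 72481.9 Mb
drone footage reel: 72.576 Mbps × 900 s = 65318.4 Mb
security camera export: 2.676 Mbps × 28260 s = 75623.8 Mb
lecture capture: 2.576 Mbps × 5100 s = 13137.6 Mb
music video: 17.906 Mbps × 480 s = 8594.9 Mb
Total: 246563.8 Mb = 30820.5 MB.
At 100 Mbps: 246563.8 / 100 = 2466 s ≈ 41.1 minutes.

41.1 minutes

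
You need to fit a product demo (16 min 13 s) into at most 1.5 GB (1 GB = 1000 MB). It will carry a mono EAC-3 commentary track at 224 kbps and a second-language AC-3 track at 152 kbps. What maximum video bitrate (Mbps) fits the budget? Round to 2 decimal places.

11.96 Mbps

Budget: 1.5 GB = 12000.0 Mb.
16 min 13 s = 973 s
Total bitrate budget: 12000.0 Mb / 973 s = 12.333 Mbps.
Audio total: 224 + 152 = 376 kbps = 0.376 Mbps.
Video: 12.333 − 0.376 = 11.957 Mbps.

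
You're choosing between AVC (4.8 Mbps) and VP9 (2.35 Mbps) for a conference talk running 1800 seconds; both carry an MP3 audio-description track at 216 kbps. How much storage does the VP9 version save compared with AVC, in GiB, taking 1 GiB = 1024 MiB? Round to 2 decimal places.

Audio: 216 kbps = 0.216 Mbps.
AVC: 5.016 Mbps × 1800 s = 9028.8 Mb = 1.051 GiB.
VP9: 2.566 Mbps × 1800 s = 4618.8 Mb = 0.538 GiB.
Saving: 1.051 − 0.538 = 0.513 GiB.

0.51 GiB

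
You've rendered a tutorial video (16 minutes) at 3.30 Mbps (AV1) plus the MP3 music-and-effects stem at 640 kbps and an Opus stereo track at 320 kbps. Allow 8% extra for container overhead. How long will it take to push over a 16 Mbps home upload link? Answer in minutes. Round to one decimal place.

4.6 minutes

16 min = 960 s
Audio total: 640 + 320 = 960 kbps = 0.960 Mbps.
Total bitrate: 4.260 Mbps.
File: 4.260 Mbps × 960 s = 4089.6 Mb.
With 8% container overhead: ×1.08. → 4416.8 Mb.
At 16 Mbps: 4416.8 / 16 = 276.0 s ≈ 4.6 minutes.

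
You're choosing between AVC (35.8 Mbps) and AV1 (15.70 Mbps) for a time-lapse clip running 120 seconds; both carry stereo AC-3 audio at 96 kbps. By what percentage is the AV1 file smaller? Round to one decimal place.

56.0%

Audio: 96 kbps = 0.096 Mbps.
AVC: 35.896 Mbps × 120 s = 4307.5 Mb = 0.538 GB.
AV1: 15.796 Mbps × 120 s = 1895.5 Mb = 0.237 GB.
Reduction: (1 − 0.237/0.538) × 100 = 56.00%.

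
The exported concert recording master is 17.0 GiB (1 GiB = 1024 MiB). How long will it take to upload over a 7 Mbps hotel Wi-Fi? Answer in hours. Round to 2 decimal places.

5.79 hours

File: 17.0 GiB = 146028.9 Mb.
At 7 Mbps: 146028.9 / 7 = 20861.3 s ≈ 5.79 hours.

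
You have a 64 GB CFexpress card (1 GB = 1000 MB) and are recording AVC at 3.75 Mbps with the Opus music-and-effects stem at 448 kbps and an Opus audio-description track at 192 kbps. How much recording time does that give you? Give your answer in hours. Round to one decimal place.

Audio total: 448 + 192 = 640 kbps = 0.640 Mbps.
Total bitrate: 3.75 + 0.640 = 4.390 Mbps.
Capacity: 64 GB = 512,000 Mb.
Recording time: 512,000 / 4.390 = 116,629 s ≈ 32.4 hours.

32.4 hours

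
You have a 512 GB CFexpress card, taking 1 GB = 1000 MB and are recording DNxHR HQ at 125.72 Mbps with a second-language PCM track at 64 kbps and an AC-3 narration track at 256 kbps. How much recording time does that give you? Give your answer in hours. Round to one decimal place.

Audio total: 64 + 256 = 320 kbps = 0.320 Mbps.
Total bitrate: 125.72 + 0.320 = 126.040 Mbps.
Capacity: 512 GB = 4,096,000 Mb.
Recording time: 4,096,000 / 126.040 = 32,498 s ≈ 9.03 hours.

9.0 hours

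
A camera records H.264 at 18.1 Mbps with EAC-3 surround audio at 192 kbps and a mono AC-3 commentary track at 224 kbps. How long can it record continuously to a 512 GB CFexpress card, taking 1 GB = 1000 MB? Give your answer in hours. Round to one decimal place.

61.4 hours

Audio total: 192 + 224 = 416 kbps = 0.416 Mbps.
Total bitrate: 18.1 + 0.416 = 18.516 Mbps.
Capacity: 512 GB = 4,096,000 Mb.
Recording time: 4,096,000 / 18.516 = 221,214 s ≈ 61.4 hours.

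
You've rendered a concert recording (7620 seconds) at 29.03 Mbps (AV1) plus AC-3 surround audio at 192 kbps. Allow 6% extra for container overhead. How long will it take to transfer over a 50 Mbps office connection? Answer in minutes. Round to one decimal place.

Audio: 192 kbps = 0.192 Mbps.
Total bitrate: 29.222 Mbps.
File: 29.222 Mbps × 7620 s = 222671.6 Mb.
With 6% container overhead: ×1.06. → 236031.9 Mb.
At 50 Mbps: 236031.9 / 50 = 4720.6 s ≈ 78.7 minutes.

78.7 minutes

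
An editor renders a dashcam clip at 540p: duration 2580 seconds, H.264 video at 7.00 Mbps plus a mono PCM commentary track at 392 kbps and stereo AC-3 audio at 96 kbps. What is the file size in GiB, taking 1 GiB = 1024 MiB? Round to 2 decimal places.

2.25 GiB

Audio total: 392 + 96 = 488 kbps = 0.488 Mbps.
Total bitrate: 7.00 + 0.488 = 7.488 Mbps.
Stream data: 7.488 Mbps × 2580 s = 19319.0 Mb.
19,319 Mb = 2,414,880,000 bytes ÷ 1,073,741,824 = 2.249 GiB.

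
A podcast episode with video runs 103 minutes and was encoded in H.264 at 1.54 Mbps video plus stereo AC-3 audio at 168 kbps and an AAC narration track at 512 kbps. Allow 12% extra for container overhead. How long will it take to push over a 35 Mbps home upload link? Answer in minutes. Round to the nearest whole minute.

103 min = 6180 s
Audio total: 168 + 512 = 680 kbps = 0.680 Mbps.
Total bitrate: 2.220 Mbps.
File: 2.220 Mbps × 6180 s = 13719.6 Mb.
With 12% container overhead: ×1.12. → 15366.0 Mb.
At 35 Mbps: 15366.0 / 35 = 439.0 s ≈ 7.32 minutes.

7 minutes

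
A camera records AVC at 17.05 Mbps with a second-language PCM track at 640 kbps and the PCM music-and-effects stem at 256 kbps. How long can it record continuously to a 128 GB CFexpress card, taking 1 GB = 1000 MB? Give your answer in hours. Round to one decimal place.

15.9 hours

Audio total: 640 + 256 = 896 kbps = 0.896 Mbps.
Total bitrate: 17.05 + 0.896 = 17.946 Mbps.
Capacity: 128 GB = 1,024,000 Mb.
Recording time: 1,024,000 / 17.946 = 57,060 s ≈ 15.9 hours.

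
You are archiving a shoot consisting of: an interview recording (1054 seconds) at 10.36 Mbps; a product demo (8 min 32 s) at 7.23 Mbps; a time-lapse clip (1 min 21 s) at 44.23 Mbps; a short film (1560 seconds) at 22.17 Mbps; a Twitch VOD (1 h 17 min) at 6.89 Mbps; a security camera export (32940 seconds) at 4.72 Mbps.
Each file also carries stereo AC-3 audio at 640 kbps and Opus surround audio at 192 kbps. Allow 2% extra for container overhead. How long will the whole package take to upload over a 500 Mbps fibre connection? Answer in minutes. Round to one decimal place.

9.3 minutes

Audio total: 640 + 192 = 832 kbps = 0.832 Mbps.
interview recording: 11.192 Mbps × 1054 s × 1.02 = 12032.3 Mb
product demo: 8.062 Mbps × 512 s × 1.02 = 4210.3 Mb
time-lapse clip: 45.062 Mbps × 81 s × 1.02 = 3723.0 Mb
short film: 23.002 Mbps × 1560 s × 1.02 = 36600.8 Mb
Twitch VOD: 7.722 Mbps × 4620 s × 1.02 = 36389.2 Mb
security camera export: 5.552 Mbps × 32940 s × 1.02 = 186540.5 Mb
Total: 279496.1 Mb = 34937.0 MB.
At 500 Mbps: 279496.1 / 500 = 559 s ≈ 9.32 minutes.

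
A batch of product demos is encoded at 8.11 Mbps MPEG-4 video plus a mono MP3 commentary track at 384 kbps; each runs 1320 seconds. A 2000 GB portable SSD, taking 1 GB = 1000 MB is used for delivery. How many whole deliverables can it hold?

1427

Audio: 384 kbps = 0.384 Mbps.
Total bitrate: 8.494 Mbps.
Per item: 8.494 Mbps × 1320 s = 11,212 Mb = 1,402 MB.
Capacity: 2000 GB = 16,000,000 Mb; 1427.03 items → 1427 complete.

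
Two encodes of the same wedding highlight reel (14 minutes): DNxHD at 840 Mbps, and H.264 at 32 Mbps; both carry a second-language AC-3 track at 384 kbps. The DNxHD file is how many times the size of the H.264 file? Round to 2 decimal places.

25.95

14 min = 840 s
Audio: 384 kbps = 0.384 Mbps.
DNxHD: 840.384 Mbps × 840 s = 705922.6 Mb = 88.240 GB.
H.264: 32.384 Mbps × 840 s = 27202.6 Mb = 3.400 GB.
Ratio: 88.240 / 3.400 = 25.951.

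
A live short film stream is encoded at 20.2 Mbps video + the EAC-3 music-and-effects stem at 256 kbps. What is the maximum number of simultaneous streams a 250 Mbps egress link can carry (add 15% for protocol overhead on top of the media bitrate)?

Audio: 256 kbps = 0.256 Mbps.
Per-viewer media rate: 20.456 Mbps.
On the wire with 15% overhead: 23.524 Mbps.
250 Mbps = 250.0 Mbps; 250.0 / 23.524 = 10.63 → 10 viewers.

10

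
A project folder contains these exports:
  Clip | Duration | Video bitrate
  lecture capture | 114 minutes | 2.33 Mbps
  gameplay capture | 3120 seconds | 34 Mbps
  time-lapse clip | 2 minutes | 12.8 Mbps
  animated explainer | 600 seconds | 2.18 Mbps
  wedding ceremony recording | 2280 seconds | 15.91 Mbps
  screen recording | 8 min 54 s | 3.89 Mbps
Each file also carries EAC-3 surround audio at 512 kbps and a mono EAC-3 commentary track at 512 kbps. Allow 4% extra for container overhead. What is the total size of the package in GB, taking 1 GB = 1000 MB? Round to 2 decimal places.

Audio total: 512 + 512 = 1024 kbps = 1.024 Mbps.
lecture capture: 3.354 Mbps × 6840 s × 1.04 = 23859.0 Mb
gameplay capture: 35.024 Mbps × 3120 s × 1.04 = 113645.9 Mb
time-lapse clip: 13.824 Mbps × 120 s × 1.04 = 1725.2 Mb
animated explainer: 3.204 Mbps × 600 s × 1.04 = 1999.3 Mb
wedding ceremony recording: 16.934 Mbps × 2280 s × 1.04 = 40153.9 Mb
screen recording: 4.914 Mbps × 534 s × 1.04 = 2729.0 Mb
Total: 184112.4 Mb = 23014.0 MB.
= 23.01 GB.

23.01 GB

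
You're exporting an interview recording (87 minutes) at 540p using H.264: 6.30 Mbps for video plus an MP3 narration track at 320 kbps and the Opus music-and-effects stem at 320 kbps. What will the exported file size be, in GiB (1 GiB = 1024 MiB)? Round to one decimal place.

4.2 GiB

87 min = 5220 s
Audio total: 320 + 320 = 640 kbps = 0.640 Mbps.
Total bitrate: 6.30 + 0.640 = 6.940 Mbps.
Stream data: 6.940 Mbps × 5220 s = 36226.8 Mb.
36,227 Mb = 4,528,350,000 bytes ÷ 1,073,741,824 = 4.217 GiB.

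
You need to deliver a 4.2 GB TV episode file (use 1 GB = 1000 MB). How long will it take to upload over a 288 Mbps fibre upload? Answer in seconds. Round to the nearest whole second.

117 seconds

File: 4.2 GB = 33600.0 Mb.
At 288 Mbps: 33600.0 / 288 = 116.7 s ≈ 117 seconds.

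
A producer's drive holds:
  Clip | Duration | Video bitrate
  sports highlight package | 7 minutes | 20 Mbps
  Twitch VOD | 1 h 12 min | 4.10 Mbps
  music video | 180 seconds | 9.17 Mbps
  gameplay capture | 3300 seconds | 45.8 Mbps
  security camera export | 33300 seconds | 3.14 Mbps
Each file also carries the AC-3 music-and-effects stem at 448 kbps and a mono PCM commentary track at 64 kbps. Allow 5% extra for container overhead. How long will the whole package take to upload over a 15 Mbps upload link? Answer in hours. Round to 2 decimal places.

5.93 hours

Audio total: 448 + 64 = 512 kbps = 0.512 Mbps.
sports highlight package: 20.512 Mbps × 420 s × 1.05 = 9045.8 Mb
Twitch VOD: 4.612 Mbps × 4320 s × 1.05 = 20920.0 Mb
music video: 9.682 Mbps × 180 s × 1.05 = 1829.9 Mb
gameplay capture: 46.312 Mbps × 3300 s × 1.05 = 160471.1 Mb
security camera export: 3.652 Mbps × 33300 s × 1.05 = 127692.2 Mb
Total: 319959.0 Mb = 39994.9 MB.
At 15 Mbps: 319959.0 / 15 = 21331 s ≈ 5.93 hours.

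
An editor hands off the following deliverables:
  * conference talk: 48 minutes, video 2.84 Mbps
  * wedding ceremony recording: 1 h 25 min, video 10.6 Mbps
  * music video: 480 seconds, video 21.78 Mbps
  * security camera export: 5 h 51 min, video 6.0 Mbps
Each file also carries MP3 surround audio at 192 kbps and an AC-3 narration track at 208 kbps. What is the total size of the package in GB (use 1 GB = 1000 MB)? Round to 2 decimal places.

26.36 GB

Audio total: 192 + 208 = 400 kbps = 0.400 Mbps.
conference talk: 3.240 Mbps × 2880 s = 9331.2 Mb
wedding ceremony recording: 11.000 Mbps × 5100 s = 56100.0 Mb
music video: 22.180 Mbps × 480 s = 10646.4 Mb
security camera export: 6.400 Mbps × 21060 s = 134784.0 Mb
Total: 210861.6 Mb = 26357.7 MB.
= 26.36 GB.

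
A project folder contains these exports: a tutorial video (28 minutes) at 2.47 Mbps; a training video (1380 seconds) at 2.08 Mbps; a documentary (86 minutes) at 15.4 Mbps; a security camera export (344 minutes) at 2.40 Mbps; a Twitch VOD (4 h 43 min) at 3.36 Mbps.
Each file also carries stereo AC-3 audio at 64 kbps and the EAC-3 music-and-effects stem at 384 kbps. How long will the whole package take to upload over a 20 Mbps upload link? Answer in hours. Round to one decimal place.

3.0 hours

Audio total: 64 + 384 = 448 kbps = 0.448 Mbps.
tutorial video: 2.918 Mbps × 1680 s = 4902.2 Mb
training video: 2.528 Mbps × 1380 s = 3488.6 Mb
documentary: 15.848 Mbps × 5160 s = 81775.7 Mb
security camera export: 2.848 Mbps × 20640 s = 58782.7 Mb
Twitch VOD: 3.808 Mbps × 16980 s = 64659.8 Mb
Total: 213609.1 Mb = 26701.1 MB.
At 20 Mbps: 213609.1 / 20 = 10680 s ≈ 2.97 hours.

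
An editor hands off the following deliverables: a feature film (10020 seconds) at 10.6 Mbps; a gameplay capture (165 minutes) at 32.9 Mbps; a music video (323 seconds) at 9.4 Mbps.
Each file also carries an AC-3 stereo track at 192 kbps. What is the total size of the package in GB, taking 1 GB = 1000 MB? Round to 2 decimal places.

Audio: 192 kbps = 0.192 Mbps.
feature film: 10.792 Mbps × 10020 s = 108135.8 Mb
gameplay capture: 33.092 Mbps × 9900 s = 327610.8 Mb
music video: 9.592 Mbps × 323 s = 3098.2 Mb
Total: 438844.9 Mb = 54855.6 MB.
= 54.86 GB.

54.86 GB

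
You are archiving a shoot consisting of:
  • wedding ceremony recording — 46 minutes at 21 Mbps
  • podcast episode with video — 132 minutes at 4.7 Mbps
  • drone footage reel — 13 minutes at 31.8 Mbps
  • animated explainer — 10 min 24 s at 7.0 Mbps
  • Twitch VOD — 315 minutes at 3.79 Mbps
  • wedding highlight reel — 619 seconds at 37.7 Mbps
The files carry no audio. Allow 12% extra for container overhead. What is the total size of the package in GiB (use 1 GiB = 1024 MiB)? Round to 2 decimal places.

wedding ceremony recording: 21.000 Mbps × 2760 s × 1.12 = 64915.2 Mb
podcast episode with video: 4.700 Mbps × 7920 s × 1.12 = 41690.9 Mb
drone footage reel: 31.800 Mbps × 780 s × 1.12 = 27780.5 Mb
animated explainer: 7.000 Mbps × 624 s × 1.12 = 4892.2 Mb
Twitch VOD: 3.790 Mbps × 18900 s × 1.12 = 80226.7 Mb
wedding highlight reel: 37.700 Mbps × 619 s × 1.12 = 26136.7 Mb
Total: 245642.1 Mb = 30705.3 MB.
= 28.60 GiB.

28.60 GiB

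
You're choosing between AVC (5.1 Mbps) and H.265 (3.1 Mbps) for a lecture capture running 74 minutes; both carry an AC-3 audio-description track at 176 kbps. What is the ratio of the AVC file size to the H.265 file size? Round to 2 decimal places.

74 min = 4440 s
Audio: 176 kbps = 0.176 Mbps.
AVC: 5.276 Mbps × 4440 s = 23425.4 Mb = 2.928 GB.
H.265: 3.276 Mbps × 4440 s = 14545.4 Mb = 1.818 GB.
Ratio: 2.928 / 1.818 = 1.611.

1.61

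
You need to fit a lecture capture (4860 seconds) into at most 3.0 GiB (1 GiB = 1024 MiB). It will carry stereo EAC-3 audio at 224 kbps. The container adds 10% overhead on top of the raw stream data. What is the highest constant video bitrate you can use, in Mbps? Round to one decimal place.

Budget: 3.0 GiB = 25769.8 Mb.
Stream payload after overhead: 25769.8 / 1.10 = 23427.1 Mb.
Total bitrate budget: 23427.1 Mb / 4860 s = 4.820 Mbps.
Audio: 224 kbps = 0.224 Mbps.
Video: 4.820 − 0.224 = 4.596 Mbps.

4.6 Mbps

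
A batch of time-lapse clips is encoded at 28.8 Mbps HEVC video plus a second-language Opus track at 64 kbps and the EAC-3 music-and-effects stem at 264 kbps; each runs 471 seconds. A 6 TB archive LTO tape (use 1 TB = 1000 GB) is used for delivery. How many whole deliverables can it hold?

Audio total: 64 + 264 = 328 kbps = 0.328 Mbps.
Total bitrate: 29.128 Mbps.
Per item: 29.128 Mbps × 471 s = 13,719 Mb = 1,715 MB.
Capacity: 6 TB = 48,000,000 Mb; 3498.72 items → 3498 complete.

3498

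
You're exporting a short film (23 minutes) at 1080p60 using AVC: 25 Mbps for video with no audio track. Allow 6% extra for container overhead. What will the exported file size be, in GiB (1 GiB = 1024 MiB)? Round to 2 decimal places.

23 min = 1380 s
Total bitrate: 25 Mbps.
Stream data: 25.000 Mbps × 1380 s = 34500.0 Mb.
With 6% container overhead: ×1.06.
36,570 Mb = 4,571,250,000 bytes ÷ 1,073,741,824 = 4.257 GiB.

4.26 GiB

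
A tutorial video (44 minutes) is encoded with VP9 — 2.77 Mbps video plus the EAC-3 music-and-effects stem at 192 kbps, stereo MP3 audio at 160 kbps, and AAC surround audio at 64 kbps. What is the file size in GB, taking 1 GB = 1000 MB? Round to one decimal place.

44 min = 2640 s
Audio total: 192 + 160 + 64 = 416 kbps = 0.416 Mbps.
Total bitrate: 2.77 + 0.416 = 3.186 Mbps.
Stream data: 3.186 Mbps × 2640 s = 8411.0 Mb.
8,411 Mb ÷ 8 = 1,051 MB → 1.051 GB.

1.1 GB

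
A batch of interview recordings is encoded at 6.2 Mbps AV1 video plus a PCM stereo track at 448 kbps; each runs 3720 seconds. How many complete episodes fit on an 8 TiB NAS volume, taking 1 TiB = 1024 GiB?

Audio: 448 kbps = 0.448 Mbps.
Total bitrate: 6.648 Mbps.
Per item: 6.648 Mbps × 3720 s = 24,731 Mb = 3,091 MB.
Capacity: 8 TiB = 70,368,744 Mb; 2845.42 items → 2845 complete.

2845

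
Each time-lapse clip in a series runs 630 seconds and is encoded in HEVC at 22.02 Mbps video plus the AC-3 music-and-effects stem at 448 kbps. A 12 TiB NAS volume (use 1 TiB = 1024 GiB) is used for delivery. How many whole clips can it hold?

Audio: 448 kbps = 0.448 Mbps.
Total bitrate: 22.468 Mbps.
Per item: 22.468 Mbps × 630 s = 14,155 Mb = 1,769 MB.
Capacity: 12 TiB = 105,553,116 Mb; 7457.03 items → 7457 complete.

7457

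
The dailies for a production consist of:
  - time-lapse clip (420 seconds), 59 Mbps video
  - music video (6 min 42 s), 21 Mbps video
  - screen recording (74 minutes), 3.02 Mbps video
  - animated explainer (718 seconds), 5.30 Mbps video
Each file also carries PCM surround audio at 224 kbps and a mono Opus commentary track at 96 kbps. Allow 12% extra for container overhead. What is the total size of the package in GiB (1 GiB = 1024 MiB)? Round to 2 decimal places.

Audio total: 224 + 96 = 320 kbps = 0.320 Mbps.
time-lapse clip: 59.320 Mbps × 420 s × 1.12 = 27904.1 Mb
music video: 21.320 Mbps × 402 s × 1.12 = 9599.1 Mb
screen recording: 3.340 Mbps × 4440 s × 1.12 = 16609.2 Mb
animated explainer: 5.620 Mbps × 718 s × 1.12 = 4519.4 Mb
Total: 58631.8 Mb = 7329.0 MB.
= 6.826 GiB.

6.83 GiB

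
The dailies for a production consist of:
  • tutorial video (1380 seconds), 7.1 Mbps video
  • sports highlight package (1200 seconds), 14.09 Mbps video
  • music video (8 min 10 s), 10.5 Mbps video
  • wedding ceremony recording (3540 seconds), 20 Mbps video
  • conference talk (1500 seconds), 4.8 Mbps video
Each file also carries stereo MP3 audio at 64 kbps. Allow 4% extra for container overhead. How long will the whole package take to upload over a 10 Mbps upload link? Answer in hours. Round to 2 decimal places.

Audio: 64 kbps = 0.064 Mbps.
tutorial video: 7.164 Mbps × 1380 s × 1.04 = 10281.8 Mb
sports highlight package: 14.154 Mbps × 1200 s × 1.04 = 17664.2 Mb
music video: 10.564 Mbps × 490 s × 1.04 = 5383.4 Mb
wedding ceremony recording: 20.064 Mbps × 3540 s × 1.04 = 73867.6 Mb
conference talk: 4.864 Mbps × 1500 s × 1.04 = 7587.8 Mb
Total: 114784.8 Mb = 14348.1 MB.
At 10 Mbps: 114784.8 / 10 = 11478 s ≈ 3.19 hours.

3.19 hours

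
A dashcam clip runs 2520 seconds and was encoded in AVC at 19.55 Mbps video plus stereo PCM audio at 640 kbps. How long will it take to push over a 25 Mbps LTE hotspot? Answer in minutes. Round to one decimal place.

33.9 minutes

Audio: 640 kbps = 0.640 Mbps.
Total bitrate: 20.190 Mbps.
File: 20.190 Mbps × 2520 s = 50878.8 Mb.
At 25 Mbps: 50878.8 / 25 = 2035.2 s ≈ 33.9 minutes.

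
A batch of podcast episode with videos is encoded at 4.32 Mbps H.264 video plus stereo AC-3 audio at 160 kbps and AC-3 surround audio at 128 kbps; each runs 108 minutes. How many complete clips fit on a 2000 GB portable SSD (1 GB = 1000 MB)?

108 min = 6480 s
Audio total: 160 + 128 = 288 kbps = 0.288 Mbps.
Total bitrate: 4.608 Mbps.
Per item: 4.608 Mbps × 6480 s = 29,860 Mb = 3,732 MB.
Capacity: 2000 GB = 16,000,000 Mb; 535.84 items → 535 complete.

535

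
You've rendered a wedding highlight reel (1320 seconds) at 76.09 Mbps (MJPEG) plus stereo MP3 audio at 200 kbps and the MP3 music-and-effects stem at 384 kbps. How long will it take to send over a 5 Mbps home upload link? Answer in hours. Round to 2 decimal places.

Audio total: 200 + 384 = 584 kbps = 0.584 Mbps.
Total bitrate: 76.674 Mbps.
File: 76.674 Mbps × 1320 s = 101209.7 Mb.
At 5 Mbps: 101209.7 / 5 = 20241.9 s ≈ 5.62 hours.

5.62 hours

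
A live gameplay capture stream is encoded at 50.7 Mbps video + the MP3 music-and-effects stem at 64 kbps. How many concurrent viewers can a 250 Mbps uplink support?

Audio: 64 kbps = 0.064 Mbps.
Per-viewer media rate: 50.764 Mbps.
250 Mbps = 250.0 Mbps; 250.0 / 50.764 = 4.92 → 4 viewers.

4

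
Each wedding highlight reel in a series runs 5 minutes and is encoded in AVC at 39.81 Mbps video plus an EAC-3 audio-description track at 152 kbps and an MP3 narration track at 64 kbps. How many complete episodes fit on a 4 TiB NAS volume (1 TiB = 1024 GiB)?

2930

5 min = 300 s
Audio total: 152 + 64 = 216 kbps = 0.216 Mbps.
Total bitrate: 40.026 Mbps.
Per item: 40.026 Mbps × 300 s = 12,008 Mb = 1,501 MB.
Capacity: 4 TiB = 35,184,372 Mb; 2930.13 items → 2930 complete.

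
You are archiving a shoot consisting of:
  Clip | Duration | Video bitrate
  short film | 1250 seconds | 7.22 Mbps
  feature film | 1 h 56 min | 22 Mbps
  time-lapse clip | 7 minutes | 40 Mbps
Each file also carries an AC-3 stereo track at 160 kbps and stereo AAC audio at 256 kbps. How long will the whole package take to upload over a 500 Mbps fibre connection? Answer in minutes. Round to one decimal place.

Audio total: 160 + 256 = 416 kbps = 0.416 Mbps.
short film: 7.636 Mbps × 1250 s = 9545.0 Mb
feature film: 22.416 Mbps × 6960 s = 156015.4 Mb
time-lapse clip: 40.416 Mbps × 420 s = 16974.7 Mb
Total: 182535.1 Mb = 22816.9 MB.
At 500 Mbps: 182535.1 / 500 = 365 s ≈ 6.08 minutes.

6.1 minutes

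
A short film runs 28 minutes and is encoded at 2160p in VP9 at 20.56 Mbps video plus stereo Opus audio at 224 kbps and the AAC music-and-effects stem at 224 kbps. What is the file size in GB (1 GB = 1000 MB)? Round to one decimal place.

28 min = 1680 s
Audio total: 224 + 224 = 448 kbps = 0.448 Mbps.
Total bitrate: 20.56 + 0.448 = 21.008 Mbps.
Stream data: 21.008 Mbps × 1680 s = 35293.4 Mb.
35,293 Mb ÷ 8 = 4,412 MB → 4.412 GB.

4.4 GB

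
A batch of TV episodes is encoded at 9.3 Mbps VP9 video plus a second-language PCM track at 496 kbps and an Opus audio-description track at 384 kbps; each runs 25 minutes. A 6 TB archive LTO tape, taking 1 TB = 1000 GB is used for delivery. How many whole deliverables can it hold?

3143

25 min = 1500 s
Audio total: 496 + 384 = 880 kbps = 0.880 Mbps.
Total bitrate: 10.180 Mbps.
Per item: 10.180 Mbps × 1500 s = 15,270 Mb = 1,909 MB.
Capacity: 6 TB = 48,000,000 Mb; 3143.42 items → 3143 complete.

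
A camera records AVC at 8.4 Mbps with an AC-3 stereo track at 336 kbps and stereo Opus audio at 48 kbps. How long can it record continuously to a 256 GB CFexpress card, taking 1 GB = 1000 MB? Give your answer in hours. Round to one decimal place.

Audio total: 336 + 48 = 384 kbps = 0.384 Mbps.
Total bitrate: 8.4 + 0.384 = 8.784 Mbps.
Capacity: 256 GB = 2,048,000 Mb.
Recording time: 2,048,000 / 8.784 = 233,151 s ≈ 64.8 hours.

64.8 hours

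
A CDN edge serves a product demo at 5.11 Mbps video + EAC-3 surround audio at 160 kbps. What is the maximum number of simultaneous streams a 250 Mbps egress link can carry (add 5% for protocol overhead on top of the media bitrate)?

45

Audio: 160 kbps = 0.160 Mbps.
Per-viewer media rate: 5.270 Mbps.
On the wire with 5% overhead: 5.534 Mbps.
250 Mbps = 250.0 Mbps; 250.0 / 5.534 = 45.18 → 45 viewers.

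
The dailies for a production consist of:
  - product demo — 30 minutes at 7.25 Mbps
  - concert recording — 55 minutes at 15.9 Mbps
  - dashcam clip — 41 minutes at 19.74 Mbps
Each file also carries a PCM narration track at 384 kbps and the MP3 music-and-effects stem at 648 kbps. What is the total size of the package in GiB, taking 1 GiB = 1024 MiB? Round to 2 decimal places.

Audio total: 384 + 648 = 1032 kbps = 1.032 Mbps.
product demo: 8.282 Mbps × 1800 s = 14907.6 Mb
concert recording: 16.932 Mbps × 3300 s = 55875.6 Mb
dashcam clip: 20.772 Mbps × 2460 s = 51099.1 Mb
Total: 121882.3 Mb = 15235.3 MB.
= 14.19 GiB.

14.19 GiB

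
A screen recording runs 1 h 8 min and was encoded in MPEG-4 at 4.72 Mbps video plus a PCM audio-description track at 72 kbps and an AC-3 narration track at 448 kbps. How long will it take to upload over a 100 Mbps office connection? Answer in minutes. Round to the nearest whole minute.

1 h 8 min = 68 min = 4080 s
Audio total: 72 + 448 = 520 kbps = 0.520 Mbps.
Total bitrate: 5.240 Mbps.
File: 5.240 Mbps × 4080 s = 21379.2 Mb.
At 100 Mbps: 21379.2 / 100 = 213.8 s ≈ 3.56 minutes.

4 minutes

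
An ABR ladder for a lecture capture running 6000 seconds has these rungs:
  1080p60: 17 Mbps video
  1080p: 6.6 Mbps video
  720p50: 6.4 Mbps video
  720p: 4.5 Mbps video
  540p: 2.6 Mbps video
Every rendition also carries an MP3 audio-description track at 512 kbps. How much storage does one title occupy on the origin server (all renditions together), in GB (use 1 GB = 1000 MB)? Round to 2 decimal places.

Audio: 512 kbps = 0.512 Mbps.
Sum of rendition bitrates: (17+0.512) + (6.6+0.512) + (6.4+0.512) + (4.5+0.512) + (2.6+0.512) = 39.660 Mbps.
× 6000 s = 237,960 Mb = 29,745 MB = 29.75 GB.

29.75 GB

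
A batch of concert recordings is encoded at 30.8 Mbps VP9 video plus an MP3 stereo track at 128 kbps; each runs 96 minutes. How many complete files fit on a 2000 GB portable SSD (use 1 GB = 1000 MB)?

89

96 min = 5760 s
Audio: 128 kbps = 0.128 Mbps.
Total bitrate: 30.928 Mbps.
Per item: 30.928 Mbps × 5760 s = 178,145 Mb = 22,268 MB.
Capacity: 2000 GB = 16,000,000 Mb; 89.81 items → 89 complete.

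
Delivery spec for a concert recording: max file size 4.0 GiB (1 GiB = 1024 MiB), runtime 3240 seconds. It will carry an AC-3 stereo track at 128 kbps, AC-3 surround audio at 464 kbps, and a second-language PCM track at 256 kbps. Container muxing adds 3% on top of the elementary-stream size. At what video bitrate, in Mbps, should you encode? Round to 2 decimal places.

Budget: 4.0 GiB = 34359.7 Mb.
Stream payload after overhead: 34359.7 / 1.03 = 33359.0 Mb.
Total bitrate budget: 33359.0 Mb / 3240 s = 10.296 Mbps.
Audio total: 128 + 464 + 256 = 848 kbps = 0.848 Mbps.
Video: 10.296 − 0.848 = 9.448 Mbps.

9.45 Mbps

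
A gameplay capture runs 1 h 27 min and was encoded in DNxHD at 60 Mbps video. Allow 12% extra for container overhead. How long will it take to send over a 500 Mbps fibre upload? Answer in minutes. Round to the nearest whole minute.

12 minutes

1 h 27 min = 87 min = 5220 s
File: 60.000 Mbps × 5220 s = 313200.0 Mb.
With 12% container overhead: ×1.12. → 350784.0 Mb.
At 500 Mbps: 350784.0 / 500 = 701.6 s ≈ 11.7 minutes.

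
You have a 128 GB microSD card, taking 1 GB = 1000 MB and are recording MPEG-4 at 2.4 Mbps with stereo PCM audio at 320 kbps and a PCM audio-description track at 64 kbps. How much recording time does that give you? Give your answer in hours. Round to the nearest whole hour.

102 hours

Audio total: 320 + 64 = 384 kbps = 0.384 Mbps.
Total bitrate: 2.4 + 0.384 = 2.784 Mbps.
Capacity: 128 GB = 1,024,000 Mb.
Recording time: 1,024,000 / 2.784 = 367,816 s ≈ 102 hours.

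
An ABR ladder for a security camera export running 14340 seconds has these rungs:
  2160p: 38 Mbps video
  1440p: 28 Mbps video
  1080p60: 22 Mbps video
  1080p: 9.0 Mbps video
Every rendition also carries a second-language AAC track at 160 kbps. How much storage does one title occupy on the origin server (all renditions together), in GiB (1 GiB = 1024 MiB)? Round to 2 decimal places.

163.00 GiB

Audio: 160 kbps = 0.160 Mbps.
Sum of rendition bitrates: (38+0.160) + (28+0.160) + (22+0.160) + (9.0+0.160) = 97.640 Mbps.
× 14340 s = 1,400,158 Mb = 175,020 MB = 163.0 GiB.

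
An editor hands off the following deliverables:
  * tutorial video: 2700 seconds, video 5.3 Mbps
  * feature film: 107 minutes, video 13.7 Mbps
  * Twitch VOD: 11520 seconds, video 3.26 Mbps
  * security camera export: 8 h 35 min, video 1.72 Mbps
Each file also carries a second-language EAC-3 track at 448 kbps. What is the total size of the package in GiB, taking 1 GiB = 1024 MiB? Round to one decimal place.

25.2 GiB

Audio: 448 kbps = 0.448 Mbps.
tutorial video: 5.748 Mbps × 2700 s = 15519.6 Mb
feature film: 14.148 Mbps × 6420 s = 90830.2 Mb
Twitch VOD: 3.708 Mbps × 11520 s = 42716.2 Mb
security camera export: 2.168 Mbps × 30900 s = 66991.2 Mb
Total: 216057.1 Mb = 27007.1 MB.
= 25.15 GiB.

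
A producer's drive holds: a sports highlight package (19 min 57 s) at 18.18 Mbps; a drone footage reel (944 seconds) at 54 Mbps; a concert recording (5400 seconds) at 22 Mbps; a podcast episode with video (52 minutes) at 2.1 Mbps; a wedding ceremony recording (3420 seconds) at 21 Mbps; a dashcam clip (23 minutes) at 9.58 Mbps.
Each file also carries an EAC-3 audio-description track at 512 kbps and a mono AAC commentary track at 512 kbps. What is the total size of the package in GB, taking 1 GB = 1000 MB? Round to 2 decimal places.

37.37 GB

Audio total: 512 + 512 = 1024 kbps = 1.024 Mbps.
sports highlight package: 19.204 Mbps × 1197 s = 22987.2 Mb
drone footage reel: 55.024 Mbps × 944 s = 51942.7 Mb
concert recording: 23.024 Mbps × 5400 s = 124329.6 Mb
podcast episode with video: 3.124 Mbps × 3120 s = 9746.9 Mb
wedding ceremony recording: 22.024 Mbps × 3420 s = 75322.1 Mb
dashcam clip: 10.604 Mbps × 1380 s = 14633.5 Mb
Total: 298961.9 Mb = 37370.2 MB.
= 37.37 GB.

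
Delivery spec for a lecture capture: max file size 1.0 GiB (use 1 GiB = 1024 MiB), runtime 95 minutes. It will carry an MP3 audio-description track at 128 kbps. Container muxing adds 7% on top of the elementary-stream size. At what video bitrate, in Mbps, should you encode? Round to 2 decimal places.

1.28 Mbps

Budget: 1.0 GiB = 8589.9 Mb.
Stream payload after overhead: 8589.9 / 1.07 = 8028.0 Mb.
95 min = 5700 s
Total bitrate budget: 8028.0 Mb / 5700 s = 1.408 Mbps.
Audio: 128 kbps = 0.128 Mbps.
Video: 1.408 − 0.128 = 1.280 Mbps.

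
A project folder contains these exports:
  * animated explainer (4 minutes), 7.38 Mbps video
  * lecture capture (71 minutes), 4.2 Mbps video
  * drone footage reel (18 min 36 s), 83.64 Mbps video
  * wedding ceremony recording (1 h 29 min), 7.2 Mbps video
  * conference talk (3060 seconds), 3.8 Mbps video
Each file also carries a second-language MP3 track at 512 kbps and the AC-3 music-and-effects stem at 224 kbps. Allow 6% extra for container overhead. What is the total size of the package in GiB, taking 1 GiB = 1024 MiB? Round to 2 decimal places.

21.40 GiB

Audio total: 512 + 224 = 736 kbps = 0.736 Mbps.
animated explainer: 8.116 Mbps × 240 s × 1.06 = 2064.7 Mb
lecture capture: 4.936 Mbps × 4260 s × 1.06 = 22289.0 Mb
drone footage reel: 84.376 Mbps × 1116 s × 1.06 = 99813.4 Mb
wedding ceremony recording: 7.936 Mbps × 5340 s × 1.06 = 44920.9 Mb
conference talk: 4.536 Mbps × 3060 s × 1.06 = 14713.0 Mb
Total: 183801.0 Mb = 22975.1 MB.
= 21.40 GiB.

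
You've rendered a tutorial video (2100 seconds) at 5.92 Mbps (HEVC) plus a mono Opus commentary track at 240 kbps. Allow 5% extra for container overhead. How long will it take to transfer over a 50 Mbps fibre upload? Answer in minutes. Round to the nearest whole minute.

Audio: 240 kbps = 0.240 Mbps.
Total bitrate: 6.160 Mbps.
File: 6.160 Mbps × 2100 s = 12936.0 Mb.
With 5% container overhead: ×1.05. → 13582.8 Mb.
At 50 Mbps: 13582.8 / 50 = 271.7 s ≈ 4.53 minutes.

5 minutes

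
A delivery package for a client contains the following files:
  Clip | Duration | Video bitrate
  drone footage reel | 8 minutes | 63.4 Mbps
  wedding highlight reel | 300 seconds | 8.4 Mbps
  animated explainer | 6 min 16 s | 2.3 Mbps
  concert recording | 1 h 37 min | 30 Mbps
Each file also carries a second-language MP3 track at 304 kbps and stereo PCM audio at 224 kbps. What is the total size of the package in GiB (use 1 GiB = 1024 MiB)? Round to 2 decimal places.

Audio total: 304 + 224 = 528 kbps = 0.528 Mbps.
drone footage reel: 63.928 Mbps × 480 s = 30685.4 Mb
wedding highlight reel: 8.928 Mbps × 300 s = 2678.4 Mb
animated explainer: 2.828 Mbps × 376 s = 1063.3 Mb
concert recording: 30.528 Mbps × 5820 s = 177673.0 Mb
Total: 212100.1 Mb = 26512.5 MB.
= 24.69 GiB.

24.69 GiB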